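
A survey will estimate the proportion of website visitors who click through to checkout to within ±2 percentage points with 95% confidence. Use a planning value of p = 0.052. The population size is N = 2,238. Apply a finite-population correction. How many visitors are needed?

For a proportion with margin E = 0.02 at 95% confidence, z = 1.960.
n = p̂(1−p̂)(z/E)² = 0.052 × 0.948 × (1.960/0.02)² = 473.44 — call this n₀.
Finite-population correction with N = 2,238: n = n₀ / (1 + (n₀−1)/N) = 473.44 / 1.211 = 390.95
Round up: n = 391.

391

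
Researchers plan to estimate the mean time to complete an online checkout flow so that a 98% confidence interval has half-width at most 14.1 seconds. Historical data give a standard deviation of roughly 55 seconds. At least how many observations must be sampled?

For a mean, the margin of error is E = z·σ/√n, so n = (zσ/E)².
At 98% confidence, z = 2.326.
n = (2.326 × 55 / 14.1)² = 82.32
Round up: n = 83.

83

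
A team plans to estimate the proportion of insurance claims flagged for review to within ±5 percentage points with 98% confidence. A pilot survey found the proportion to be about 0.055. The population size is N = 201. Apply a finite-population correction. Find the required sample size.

73

For a proportion with margin E = 0.05 at 98% confidence, z = 2.326.
n = p̂(1−p̂)(z/E)² = 0.055 × 0.945 × (2.326/0.05)² = 112.48 — call this n₀.
Finite-population correction with N = 201: n = n₀ / (1 + (n₀−1)/N) = 112.48 / 1.555 = 72.33
Round up: n = 73.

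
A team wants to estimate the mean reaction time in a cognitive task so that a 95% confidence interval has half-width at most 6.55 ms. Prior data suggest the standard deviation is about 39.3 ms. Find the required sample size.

n = 139

For a mean, the margin of error is E = z·σ/√n, so n = (zσ/E)².
At 95% confidence, z = 1.960.
n = (1.960 × 39.3 / 6.55)² = 138.30
Round up: n = 139.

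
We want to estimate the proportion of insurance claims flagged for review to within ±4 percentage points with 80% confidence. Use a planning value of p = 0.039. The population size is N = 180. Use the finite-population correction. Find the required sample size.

32

For a proportion with margin E = 0.04 at 80% confidence, z = 1.282.
n = p̂(1−p̂)(z/E)² = 0.039 × 0.961 × (1.282/0.04)² = 38.50 — call this n₀.
Finite-population correction with N = 180: n = n₀ / (1 + (n₀−1)/N) = 38.50 / 1.208 = 31.87
Round up: n = 32.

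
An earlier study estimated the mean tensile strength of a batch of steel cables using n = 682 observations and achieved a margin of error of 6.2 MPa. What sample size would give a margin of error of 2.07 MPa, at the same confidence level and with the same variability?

6119

Margin of error scales as 1/√n, so n₂ = n₁·(E₁/E₂)².
n₂ = 682 × (6.2/2.07)² = 682 × 8.971 = 6118.22
Round up: n₂ = 6119.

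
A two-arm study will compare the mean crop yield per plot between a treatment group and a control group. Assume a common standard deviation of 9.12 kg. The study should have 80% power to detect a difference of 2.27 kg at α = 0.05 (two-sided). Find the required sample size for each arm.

For two equal groups, n per group = 2·((z_{α/2} + z_β)·σ/δ)².
z_{α/2} = 1.960; z_β = 0.842 (power 80%).
n = 2 × (2.802 × 9.12 / 2.27)² = 2 × 126.73 = 253.46
Round up: n = 254 per group.

254 per group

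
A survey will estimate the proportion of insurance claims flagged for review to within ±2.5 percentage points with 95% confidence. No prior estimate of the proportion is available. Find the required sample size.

For a proportion with margin E = 0.025 at 95% confidence, z = 1.960.
With no prior estimate, use p = 0.5, which maximizes p(1−p) at 0.25.
n = 0.25 × (z/E)² = 0.25 × (1.960/0.025)² = 1536.64
Round up: n = 1537.

1537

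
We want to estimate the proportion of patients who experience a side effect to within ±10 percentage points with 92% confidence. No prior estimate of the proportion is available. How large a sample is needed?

77

For a proportion with margin E = 0.1 at 92% confidence, z = 1.751.
With no prior estimate, use p = 0.5, which maximizes p(1−p) at 0.25.
n = 0.25 × (z/E)² = 0.25 × (1.751/0.1)² = 76.65
Round up: n = 77.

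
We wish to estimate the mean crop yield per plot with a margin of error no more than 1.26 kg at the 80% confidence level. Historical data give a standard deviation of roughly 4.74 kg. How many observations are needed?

n = 24

For a mean, the margin of error is E = z·σ/√n, so n = (zσ/E)².
At 80% confidence, z = 1.282.
n = (1.282 × 4.74 / 1.26)² = 23.26
Round up: n = 24.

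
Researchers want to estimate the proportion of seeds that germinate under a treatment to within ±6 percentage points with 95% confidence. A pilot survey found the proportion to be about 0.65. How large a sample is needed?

n = 243

For a proportion with margin E = 0.06 at 95% confidence, z = 1.960.
n = p̂(1−p̂)(z/E)² = 0.65 × 0.35 × (1.960/0.06)² = 242.77
Round up: n = 243.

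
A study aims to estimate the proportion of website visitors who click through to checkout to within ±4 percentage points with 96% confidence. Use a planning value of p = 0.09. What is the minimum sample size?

For a proportion with margin E = 0.04 at 96% confidence, z = 2.054.
n = p̂(1−p̂)(z/E)² = 0.09 × 0.91 × (2.054/0.04)² = 215.96
Round up: n = 216.

216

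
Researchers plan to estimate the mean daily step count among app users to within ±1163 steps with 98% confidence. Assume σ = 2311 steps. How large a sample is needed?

For a mean, the margin of error is E = z·σ/√n, so n = (zσ/E)².
At 98% confidence, z = 2.326.
n = (2.326 × 2311 / 1163)² = 21.36
Round up: n = 22.

n = 22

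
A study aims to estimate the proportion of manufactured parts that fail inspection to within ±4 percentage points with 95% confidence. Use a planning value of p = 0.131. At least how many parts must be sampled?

For a proportion with margin E = 0.04 at 95% confidence, z = 1.960.
n = p̂(1−p̂)(z/E)² = 0.131 × 0.869 × (1.960/0.04)² = 273.33
Round up: n = 274.

274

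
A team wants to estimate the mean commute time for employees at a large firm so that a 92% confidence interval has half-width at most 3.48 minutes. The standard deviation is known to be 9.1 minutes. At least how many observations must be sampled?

For a mean, the margin of error is E = z·σ/√n, so n = (zσ/E)².
At 92% confidence, z = 1.751.
n = (1.751 × 9.1 / 3.48)² = 20.97
Round up: n = 21.

21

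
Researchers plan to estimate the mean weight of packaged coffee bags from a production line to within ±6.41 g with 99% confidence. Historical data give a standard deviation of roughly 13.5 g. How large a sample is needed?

For a mean, the margin of error is E = z·σ/√n, so n = (zσ/E)².
At 99% confidence, z = 2.576.
n = (2.576 × 13.5 / 6.41)² = 29.43
Round up: n = 30.

30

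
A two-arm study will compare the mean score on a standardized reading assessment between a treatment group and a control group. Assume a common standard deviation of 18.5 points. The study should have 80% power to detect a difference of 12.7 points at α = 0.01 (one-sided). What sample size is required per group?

For two equal groups, n per group = 2·((z_α + z_β)·σ/δ)².
z_α = 2.326; z_β = 0.842 (power 80%).
n = 2 × (3.168 × 18.5 / 12.7)² = 2 × 21.30 = 42.60
Round up: n = 43 per group.

43 per group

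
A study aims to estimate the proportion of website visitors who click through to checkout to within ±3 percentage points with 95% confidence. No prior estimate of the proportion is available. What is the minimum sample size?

1068

For a proportion with margin E = 0.03 at 95% confidence, z = 1.960.
With no prior estimate, use p = 0.5, which maximizes p(1−p) at 0.25.
n = 0.25 × (z/E)² = 0.25 × (1.960/0.03)² = 1067.11
Round up: n = 1068.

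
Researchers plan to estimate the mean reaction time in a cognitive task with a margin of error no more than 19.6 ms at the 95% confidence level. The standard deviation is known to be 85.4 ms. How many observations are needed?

n = 73

For a mean, the margin of error is E = z·σ/√n, so n = (zσ/E)².
At 95% confidence, z = 1.960.
n = (1.960 × 85.4 / 19.6)² = 72.93
Round up: n = 73.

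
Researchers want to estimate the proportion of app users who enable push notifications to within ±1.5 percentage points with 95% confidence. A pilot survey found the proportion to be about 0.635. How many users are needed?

For a proportion with margin E = 0.015 at 95% confidence, z = 1.960.
n = p̂(1−p̂)(z/E)² = 0.635 × 0.365 × (1.960/0.015)² = 3957.27
Round up: n = 3958.

3958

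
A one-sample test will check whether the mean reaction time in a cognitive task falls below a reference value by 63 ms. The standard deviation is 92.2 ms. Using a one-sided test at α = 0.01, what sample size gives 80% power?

n = 22

For a one-sample z-test, n = ((z_α + z_β)·σ/δ)².
z_α = 2.326 (one-sided α = 0.01); z_β = 0.842 (power 80% → β = 0.2).
n = (3.168 × 92.2 / 63)² = 21.50
Round up: n = 22.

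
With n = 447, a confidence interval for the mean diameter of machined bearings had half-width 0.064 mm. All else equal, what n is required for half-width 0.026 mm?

Margin of error scales as 1/√n, so n₂ = n₁·(E₁/E₂)².
n₂ = 447 × (0.064/0.026)² = 447 × 6.059 = 2708.37
Round up: n₂ = 2709.

n = 2709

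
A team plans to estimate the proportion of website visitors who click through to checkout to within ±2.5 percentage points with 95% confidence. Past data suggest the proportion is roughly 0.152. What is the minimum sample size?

For a proportion with margin E = 0.025 at 95% confidence, z = 1.960.
n = p̂(1−p̂)(z/E)² = 0.152 × 0.848 × (1.960/0.025)² = 792.27
Round up: n = 793.

793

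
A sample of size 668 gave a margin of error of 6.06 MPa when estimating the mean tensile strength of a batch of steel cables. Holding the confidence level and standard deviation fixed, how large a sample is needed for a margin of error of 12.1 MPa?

Margin of error scales as 1/√n, so n₂ = n₁·(E₁/E₂)².
n₂ = 668 × (6.06/12.1)² = 668 × 0.2508 = 167.53
Round up: n₂ = 168.

n = 168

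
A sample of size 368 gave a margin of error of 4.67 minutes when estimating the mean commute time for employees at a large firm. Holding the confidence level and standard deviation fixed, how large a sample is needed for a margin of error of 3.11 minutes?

830

Margin of error scales as 1/√n, so n₂ = n₁·(E₁/E₂)².
n₂ = 368 × (4.67/3.11)² = 368 × 2.255 = 829.84
Round up: n₂ = 830.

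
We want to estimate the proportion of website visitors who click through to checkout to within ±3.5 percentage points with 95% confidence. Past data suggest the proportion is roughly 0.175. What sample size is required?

For a proportion with margin E = 0.035 at 95% confidence, z = 1.960.
n = p̂(1−p̂)(z/E)² = 0.175 × 0.825 × (1.960/0.035)² = 452.76
Round up: n = 453.

453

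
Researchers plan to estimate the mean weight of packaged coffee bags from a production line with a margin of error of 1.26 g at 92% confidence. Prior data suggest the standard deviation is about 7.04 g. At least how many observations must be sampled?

For a mean, the margin of error is E = z·σ/√n, so n = (zσ/E)².
At 92% confidence, z = 1.751.
n = (1.751 × 7.04 / 1.26)² = 95.71
Round up: n = 96.

96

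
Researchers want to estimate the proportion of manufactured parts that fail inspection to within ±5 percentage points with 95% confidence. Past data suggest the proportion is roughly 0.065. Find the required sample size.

94

For a proportion with margin E = 0.05 at 95% confidence, z = 1.960.
n = p̂(1−p̂)(z/E)² = 0.065 × 0.935 × (1.960/0.05)² = 93.39
Round up: n = 94.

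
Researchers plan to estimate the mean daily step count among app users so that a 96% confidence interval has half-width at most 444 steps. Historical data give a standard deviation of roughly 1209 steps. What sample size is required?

For a mean, the margin of error is E = z·σ/√n, so n = (zσ/E)².
At 96% confidence, z = 2.054.
n = (2.054 × 1209 / 444)² = 31.28
Round up: n = 32.

32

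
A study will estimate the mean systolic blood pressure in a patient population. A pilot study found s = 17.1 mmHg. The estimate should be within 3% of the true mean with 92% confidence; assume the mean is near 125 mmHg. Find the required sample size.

64

For a mean, the margin of error is E = z·σ/√n, so n = (zσ/E)².
At 92% confidence, z = 1.751.
E = 3% of 125 = 3.75 mmHg.
n = (1.751 × 17.1 / 3.75)² = 63.75
Round up: n = 64.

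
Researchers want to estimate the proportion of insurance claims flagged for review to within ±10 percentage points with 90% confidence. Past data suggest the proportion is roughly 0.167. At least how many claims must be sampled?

38

For a proportion with margin E = 0.1 at 90% confidence, z = 1.645.
n = p̂(1−p̂)(z/E)² = 0.167 × 0.833 × (1.645/0.1)² = 37.64
Round up: n = 38.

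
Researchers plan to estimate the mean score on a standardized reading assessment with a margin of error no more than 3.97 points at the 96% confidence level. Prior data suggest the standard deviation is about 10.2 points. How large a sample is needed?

For a mean, the margin of error is E = z·σ/√n, so n = (zσ/E)².
At 96% confidence, z = 2.054.
n = (2.054 × 10.2 / 3.97)² = 27.85
Round up: n = 28.

28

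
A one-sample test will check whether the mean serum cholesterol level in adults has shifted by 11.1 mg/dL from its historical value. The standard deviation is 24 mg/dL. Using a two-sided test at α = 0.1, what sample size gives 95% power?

51

For a one-sample z-test, n = ((z_{α/2} + z_β)·σ/δ)².
z_{α/2} = 1.645 (two-sided α = 0.1); z_β = 1.645 (power 95% → β = 0.05).
n = (3.290 × 24 / 11.1)² = 50.60
Round up: n = 51.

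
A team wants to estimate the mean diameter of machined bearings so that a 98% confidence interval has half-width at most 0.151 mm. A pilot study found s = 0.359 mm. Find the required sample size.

For a mean, the margin of error is E = z·σ/√n, so n = (zσ/E)².
At 98% confidence, z = 2.326.
n = (2.326 × 0.359 / 0.151)² = 30.58
Round up: n = 31.

n = 31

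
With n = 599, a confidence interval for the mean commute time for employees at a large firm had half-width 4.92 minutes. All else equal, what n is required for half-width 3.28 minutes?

1348

Margin of error scales as 1/√n, so n₂ = n₁·(E₁/E₂)².
n₂ = 599 × (4.92/3.28)² = 599 × 2.25 = 1347.75
Round up: n₂ = 1348.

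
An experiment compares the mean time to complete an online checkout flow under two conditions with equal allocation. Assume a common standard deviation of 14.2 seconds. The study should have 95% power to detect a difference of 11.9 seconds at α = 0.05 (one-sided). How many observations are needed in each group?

For two equal groups, n per group = 2·((z_α + z_β)·σ/δ)².
z_α = 1.645; z_β = 1.645 (power 95%).
n = 2 × (3.290 × 14.2 / 11.9)² = 2 × 15.41 = 30.82
Round up: n = 31 per group.

31 per group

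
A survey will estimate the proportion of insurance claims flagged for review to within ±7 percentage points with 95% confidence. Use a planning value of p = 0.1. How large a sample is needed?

For a proportion with margin E = 0.07 at 95% confidence, z = 1.960.
n = p̂(1−p̂)(z/E)² = 0.1 × 0.9 × (1.960/0.07)² = 70.56
Round up: n = 71.

n = 71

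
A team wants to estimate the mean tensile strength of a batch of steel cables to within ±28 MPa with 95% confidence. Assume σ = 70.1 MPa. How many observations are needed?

For a mean, the margin of error is E = z·σ/√n, so n = (zσ/E)².
At 95% confidence, z = 1.960.
n = (1.960 × 70.1 / 28)² = 24.08
Round up: n = 25.

n = 25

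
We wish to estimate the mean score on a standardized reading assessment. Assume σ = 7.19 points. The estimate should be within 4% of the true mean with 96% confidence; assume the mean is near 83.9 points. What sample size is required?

For a mean, the margin of error is E = z·σ/√n, so n = (zσ/E)².
At 96% confidence, z = 2.054.
E = 4% of 83.9 = 3.356 points.
n = (2.054 × 7.19 / 3.356)² = 19.36
Round up: n = 20.

20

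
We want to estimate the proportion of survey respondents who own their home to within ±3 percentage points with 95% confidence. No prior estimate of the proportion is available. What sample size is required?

1068

For a proportion with margin E = 0.03 at 95% confidence, z = 1.960.
With no prior estimate, use p = 0.5, which maximizes p(1−p) at 0.25.
n = 0.25 × (z/E)² = 0.25 × (1.960/0.03)² = 1067.11
Round up: n = 1068.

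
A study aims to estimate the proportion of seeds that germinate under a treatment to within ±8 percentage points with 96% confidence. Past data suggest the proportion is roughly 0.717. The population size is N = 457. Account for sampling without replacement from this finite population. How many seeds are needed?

104

For a proportion with margin E = 0.08 at 96% confidence, z = 2.054.
n = p̂(1−p̂)(z/E)² = 0.717 × 0.283 × (2.054/0.08)² = 133.76 — call this n₀.
Finite-population correction with N = 457: n = n₀ / (1 + (n₀−1)/N) = 133.76 / 1.291 = 103.61
Round up: n = 104.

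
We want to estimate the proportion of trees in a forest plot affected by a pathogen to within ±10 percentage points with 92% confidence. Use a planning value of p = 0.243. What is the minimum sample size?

For a proportion with margin E = 0.1 at 92% confidence, z = 1.751.
n = p̂(1−p̂)(z/E)² = 0.243 × 0.757 × (1.751/0.1)² = 56.40
Round up: n = 57.

n = 57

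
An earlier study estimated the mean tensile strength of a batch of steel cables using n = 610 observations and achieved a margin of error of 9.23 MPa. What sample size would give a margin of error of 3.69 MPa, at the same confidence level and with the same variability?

Margin of error scales as 1/√n, so n₂ = n₁·(E₁/E₂)².
n₂ = 610 × (9.23/3.69)² = 610 × 6.257 = 3816.77
Round up: n₂ = 3817.

3817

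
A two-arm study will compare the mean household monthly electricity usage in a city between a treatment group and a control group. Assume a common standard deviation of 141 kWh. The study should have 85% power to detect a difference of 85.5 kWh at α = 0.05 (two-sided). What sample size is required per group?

49 per group

For two equal groups, n per group = 2·((z_{α/2} + z_β)·σ/δ)².
z_{α/2} = 1.960; z_β = 1.036 (power 85%).
n = 2 × (2.996 × 141 / 85.5)² = 2 × 24.41 = 48.82
Round up: n = 49 per group.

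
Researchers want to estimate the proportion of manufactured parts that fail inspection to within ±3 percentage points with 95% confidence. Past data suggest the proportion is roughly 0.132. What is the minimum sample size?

n = 490

For a proportion with margin E = 0.03 at 95% confidence, z = 1.960.
n = p̂(1−p̂)(z/E)² = 0.132 × 0.868 × (1.960/0.03)² = 489.06
Round up: n = 490.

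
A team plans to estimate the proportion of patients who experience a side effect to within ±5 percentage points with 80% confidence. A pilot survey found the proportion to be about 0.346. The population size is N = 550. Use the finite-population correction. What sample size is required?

For a proportion with margin E = 0.05 at 80% confidence, z = 1.282.
n = p̂(1−p̂)(z/E)² = 0.346 × 0.654 × (1.282/0.05)² = 148.76 — call this n₀.
Finite-population correction with N = 550: n = n₀ / (1 + (n₀−1)/N) = 148.76 / 1.269 = 117.23
Round up: n = 118.

118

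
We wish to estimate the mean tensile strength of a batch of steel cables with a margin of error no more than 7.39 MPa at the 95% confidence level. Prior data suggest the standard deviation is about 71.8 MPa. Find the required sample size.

363

For a mean, the margin of error is E = z·σ/√n, so n = (zσ/E)².
At 95% confidence, z = 1.960.
n = (1.960 × 71.8 / 7.39)² = 362.64
Round up: n = 363.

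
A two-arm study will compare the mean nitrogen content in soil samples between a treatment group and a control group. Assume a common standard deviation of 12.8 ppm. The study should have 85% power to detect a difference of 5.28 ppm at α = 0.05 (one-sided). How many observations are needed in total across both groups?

For two equal groups, n per group = 2·((z_α + z_β)·σ/δ)².
z_α = 1.645; z_β = 1.036 (power 85%).
n = 2 × (2.681 × 12.8 / 5.28)² = 2 × 42.24 = 84.48
Round up: n = 85 per group.
Total across both groups: 2 × 85 = 170.

170 total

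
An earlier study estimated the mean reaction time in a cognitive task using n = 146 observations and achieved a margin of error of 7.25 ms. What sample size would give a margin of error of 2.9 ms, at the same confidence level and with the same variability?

Margin of error scales as 1/√n, so n₂ = n₁·(E₁/E₂)².
n₂ = 146 × (7.25/2.9)² = 146 × 6.25 = 912.50
Round up: n₂ = 913.

913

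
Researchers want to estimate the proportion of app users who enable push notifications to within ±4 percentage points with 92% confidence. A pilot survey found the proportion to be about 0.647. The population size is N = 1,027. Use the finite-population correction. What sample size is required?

For a proportion with margin E = 0.04 at 92% confidence, z = 1.751.
n = p̂(1−p̂)(z/E)² = 0.647 × 0.353 × (1.751/0.04)² = 437.65 — call this n₀.
Finite-population correction with N = 1,027: n = n₀ / (1 + (n₀−1)/N) = 437.65 / 1.425 = 307.12
Round up: n = 308.

308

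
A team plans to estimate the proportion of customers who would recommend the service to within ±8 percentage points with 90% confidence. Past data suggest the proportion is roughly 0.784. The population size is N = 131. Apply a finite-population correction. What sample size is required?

n = 47

For a proportion with margin E = 0.08 at 90% confidence, z = 1.645.
n = p̂(1−p̂)(z/E)² = 0.784 × 0.216 × (1.645/0.08)² = 71.60 — call this n₀.
Finite-population correction with N = 131: n = n₀ / (1 + (n₀−1)/N) = 71.60 / 1.539 = 46.52
Round up: n = 47.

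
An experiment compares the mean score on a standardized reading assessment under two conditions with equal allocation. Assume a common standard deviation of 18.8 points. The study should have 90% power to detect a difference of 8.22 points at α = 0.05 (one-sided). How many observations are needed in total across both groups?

180 total

For two equal groups, n per group = 2·((z_α + z_β)·σ/δ)².
z_α = 1.645; z_β = 1.282 (power 90%).
n = 2 × (2.927 × 18.8 / 8.22)² = 2 × 44.81 = 89.62
Round up: n = 90 per group.
Total across both groups: 2 × 90 = 180.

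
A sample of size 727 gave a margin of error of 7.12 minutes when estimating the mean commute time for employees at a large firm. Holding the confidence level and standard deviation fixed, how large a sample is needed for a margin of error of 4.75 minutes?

Margin of error scales as 1/√n, so n₂ = n₁·(E₁/E₂)².
n₂ = 727 × (7.12/4.75)² = 727 × 2.247 = 1633.57
Round up: n₂ = 1634.

1634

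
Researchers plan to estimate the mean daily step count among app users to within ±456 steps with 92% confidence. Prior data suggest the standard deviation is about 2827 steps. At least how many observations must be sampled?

118

For a mean, the margin of error is E = z·σ/√n, so n = (zσ/E)².
At 92% confidence, z = 1.751.
n = (1.751 × 2827 / 456)² = 117.84
Round up: n = 118.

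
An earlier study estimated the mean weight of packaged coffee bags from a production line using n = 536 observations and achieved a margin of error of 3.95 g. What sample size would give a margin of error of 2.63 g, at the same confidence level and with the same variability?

Margin of error scales as 1/√n, so n₂ = n₁·(E₁/E₂)².
n₂ = 536 × (3.95/2.63)² = 536 × 2.256 = 1209.22
Round up: n₂ = 1210.

1210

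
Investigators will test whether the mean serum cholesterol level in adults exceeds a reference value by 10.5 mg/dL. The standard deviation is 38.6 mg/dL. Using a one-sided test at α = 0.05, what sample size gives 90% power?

n = 116

For a one-sample z-test, n = ((z_α + z_β)·σ/δ)².
z_α = 1.645 (one-sided α = 0.05); z_β = 1.282 (power 90% → β = 0.1).
n = (2.927 × 38.6 / 10.5)² = 115.78
Round up: n = 116.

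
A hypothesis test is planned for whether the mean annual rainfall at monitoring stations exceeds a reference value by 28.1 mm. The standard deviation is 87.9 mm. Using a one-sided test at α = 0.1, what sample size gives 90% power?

65

For a one-sample z-test, n = ((z_α + z_β)·σ/δ)².
z_α = 1.282 (one-sided α = 0.1); z_β = 1.282 (power 90% → β = 0.1).
n = (2.564 × 87.9 / 28.1)² = 64.33
Round up: n = 65.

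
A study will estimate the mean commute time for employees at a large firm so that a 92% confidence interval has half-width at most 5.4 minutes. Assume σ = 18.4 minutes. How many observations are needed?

n = 36

For a mean, the margin of error is E = z·σ/√n, so n = (zσ/E)².
At 92% confidence, z = 1.751.
n = (1.751 × 18.4 / 5.4)² = 35.60
Round up: n = 36.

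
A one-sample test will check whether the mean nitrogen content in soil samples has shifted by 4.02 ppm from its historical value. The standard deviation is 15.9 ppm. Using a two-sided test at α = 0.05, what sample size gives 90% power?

For a one-sample z-test, n = ((z_{α/2} + z_β)·σ/δ)².
z_{α/2} = 1.960 (two-sided α = 0.05); z_β = 1.282 (power 90% → β = 0.1).
n = (3.242 × 15.9 / 4.02)² = 164.43
Round up: n = 165.

n = 165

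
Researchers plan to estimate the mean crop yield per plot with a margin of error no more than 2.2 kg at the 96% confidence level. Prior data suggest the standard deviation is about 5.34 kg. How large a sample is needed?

For a mean, the margin of error is E = z·σ/√n, so n = (zσ/E)².
At 96% confidence, z = 2.054.
n = (2.054 × 5.34 / 2.2)² = 24.86
Round up: n = 25.

25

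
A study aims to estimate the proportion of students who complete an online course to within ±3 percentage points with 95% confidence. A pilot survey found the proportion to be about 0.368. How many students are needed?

For a proportion with margin E = 0.03 at 95% confidence, z = 1.960.
n = p̂(1−p̂)(z/E)² = 0.368 × 0.632 × (1.960/0.03)² = 992.74
Round up: n = 993.

993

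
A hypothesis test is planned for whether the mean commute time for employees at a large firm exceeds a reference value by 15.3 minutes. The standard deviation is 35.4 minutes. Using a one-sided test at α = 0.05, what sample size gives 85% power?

39

For a one-sample z-test, n = ((z_α + z_β)·σ/δ)².
z_α = 1.645 (one-sided α = 0.05); z_β = 1.036 (power 85% → β = 0.15).
n = (2.681 × 35.4 / 15.3)² = 38.48
Round up: n = 39.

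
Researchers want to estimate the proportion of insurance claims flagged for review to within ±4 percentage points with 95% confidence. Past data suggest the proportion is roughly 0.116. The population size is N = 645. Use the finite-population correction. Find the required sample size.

For a proportion with margin E = 0.04 at 95% confidence, z = 1.960.
n = p̂(1−p̂)(z/E)² = 0.116 × 0.884 × (1.960/0.04)² = 246.21 — call this n₀.
Finite-population correction with N = 645: n = n₀ / (1 + (n₀−1)/N) = 246.21 / 1.38 = 178.41
Round up: n = 179.

179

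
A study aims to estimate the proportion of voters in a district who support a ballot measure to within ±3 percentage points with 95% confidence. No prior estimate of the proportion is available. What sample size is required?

n = 1068

For a proportion with margin E = 0.03 at 95% confidence, z = 1.960.
With no prior estimate, use p = 0.5, which maximizes p(1−p) at 0.25.
n = 0.25 × (z/E)² = 0.25 × (1.960/0.03)² = 1067.11
Round up: n = 1068.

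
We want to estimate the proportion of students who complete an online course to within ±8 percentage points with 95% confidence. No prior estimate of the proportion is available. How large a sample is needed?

For a proportion with margin E = 0.08 at 95% confidence, z = 1.960.
With no prior estimate, use p = 0.5, which maximizes p(1−p) at 0.25.
n = 0.25 × (z/E)² = 0.25 × (1.960/0.08)² = 150.06
Round up: n = 151.

n = 151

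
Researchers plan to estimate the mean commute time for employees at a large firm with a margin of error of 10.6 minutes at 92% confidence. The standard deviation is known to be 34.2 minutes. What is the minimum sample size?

32

For a mean, the margin of error is E = z·σ/√n, so n = (zσ/E)².
At 92% confidence, z = 1.751.
n = (1.751 × 34.2 / 10.6)² = 31.92
Round up: n = 32.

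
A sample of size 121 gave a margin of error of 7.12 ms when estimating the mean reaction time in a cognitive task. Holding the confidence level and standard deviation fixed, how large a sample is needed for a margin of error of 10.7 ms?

Margin of error scales as 1/√n, so n₂ = n₁·(E₁/E₂)².
n₂ = 121 × (7.12/10.7)² = 121 × 0.4428 = 53.58
Round up: n₂ = 54.

n = 54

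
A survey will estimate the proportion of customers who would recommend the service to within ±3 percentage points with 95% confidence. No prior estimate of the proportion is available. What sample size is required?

For a proportion with margin E = 0.03 at 95% confidence, z = 1.960.
With no prior estimate, use p = 0.5, which maximizes p(1−p) at 0.25.
n = 0.25 × (z/E)² = 0.25 × (1.960/0.03)² = 1067.11
Round up: n = 1068.

1068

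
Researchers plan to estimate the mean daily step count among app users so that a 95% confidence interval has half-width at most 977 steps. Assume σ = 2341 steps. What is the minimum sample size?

For a mean, the margin of error is E = z·σ/√n, so n = (zσ/E)².
At 95% confidence, z = 1.960.
n = (1.960 × 2341 / 977)² = 22.06
Round up: n = 23.

n = 23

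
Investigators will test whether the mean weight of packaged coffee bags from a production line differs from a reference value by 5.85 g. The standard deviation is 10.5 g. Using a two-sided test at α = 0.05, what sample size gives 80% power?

n = 26

For a one-sample z-test, n = ((z_{α/2} + z_β)·σ/δ)².
z_{α/2} = 1.960 (two-sided α = 0.05); z_β = 0.842 (power 80% → β = 0.2).
n = (2.802 × 10.5 / 5.85)² = 25.29
Round up: n = 26.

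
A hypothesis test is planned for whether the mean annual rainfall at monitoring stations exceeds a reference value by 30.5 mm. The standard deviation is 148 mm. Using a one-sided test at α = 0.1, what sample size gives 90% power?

155

For a one-sample z-test, n = ((z_α + z_β)·σ/δ)².
z_α = 1.282 (one-sided α = 0.1); z_β = 1.282 (power 90% → β = 0.1).
n = (2.564 × 148 / 30.5)² = 154.80
Round up: n = 155.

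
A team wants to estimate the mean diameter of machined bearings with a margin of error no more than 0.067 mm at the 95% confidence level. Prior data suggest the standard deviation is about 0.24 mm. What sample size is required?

50

For a mean, the margin of error is E = z·σ/√n, so n = (zσ/E)².
At 95% confidence, z = 1.960.
n = (1.960 × 0.24 / 0.067)² = 49.29
Round up: n = 50.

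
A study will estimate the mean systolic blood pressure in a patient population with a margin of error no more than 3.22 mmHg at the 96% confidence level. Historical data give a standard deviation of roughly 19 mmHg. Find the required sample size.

For a mean, the margin of error is E = z·σ/√n, so n = (zσ/E)².
At 96% confidence, z = 2.054.
n = (2.054 × 19 / 3.22)² = 146.89
Round up: n = 147.

n = 147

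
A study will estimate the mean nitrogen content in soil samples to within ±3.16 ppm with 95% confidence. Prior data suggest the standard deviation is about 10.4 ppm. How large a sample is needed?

For a mean, the margin of error is E = z·σ/√n, so n = (zσ/E)².
At 95% confidence, z = 1.960.
n = (1.960 × 10.4 / 3.16)² = 41.61
Round up: n = 42.

42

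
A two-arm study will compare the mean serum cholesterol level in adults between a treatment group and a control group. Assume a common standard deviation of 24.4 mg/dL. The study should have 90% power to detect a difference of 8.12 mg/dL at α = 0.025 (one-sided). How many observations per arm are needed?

190 per group

For two equal groups, n per group = 2·((z_α + z_β)·σ/δ)².
z_α = 1.960; z_β = 1.282 (power 90%).
n = 2 × (3.242 × 24.4 / 8.12)² = 2 × 94.91 = 189.82
Round up: n = 190 per group.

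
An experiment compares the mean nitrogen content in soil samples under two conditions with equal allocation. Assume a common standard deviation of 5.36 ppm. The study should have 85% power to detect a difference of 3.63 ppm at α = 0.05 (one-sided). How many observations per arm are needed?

For two equal groups, n per group = 2·((z_α + z_β)·σ/δ)².
z_α = 1.645; z_β = 1.036 (power 85%).
n = 2 × (2.681 × 5.36 / 3.63)² = 2 × 15.67 = 31.34
Round up: n = 32 per group.

32 per group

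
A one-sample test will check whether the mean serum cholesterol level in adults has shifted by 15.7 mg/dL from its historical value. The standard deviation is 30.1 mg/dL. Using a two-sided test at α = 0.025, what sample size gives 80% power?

For a one-sample z-test, n = ((z_{α/2} + z_β)·σ/δ)².
z_{α/2} = 2.241 (two-sided α = 0.025); z_β = 0.842 (power 80% → β = 0.2).
n = (3.083 × 30.1 / 15.7)² = 34.94
Round up: n = 35.

35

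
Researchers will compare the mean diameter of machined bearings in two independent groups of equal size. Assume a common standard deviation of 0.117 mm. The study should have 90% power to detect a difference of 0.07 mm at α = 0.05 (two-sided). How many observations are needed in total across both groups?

118 total

For two equal groups, n per group = 2·((z_{α/2} + z_β)·σ/δ)².
z_{α/2} = 1.960; z_β = 1.282 (power 90%).
n = 2 × (3.242 × 0.117 / 0.07)² = 2 × 29.36 = 58.72
Round up: n = 59 per group.
Total across both groups: 2 × 59 = 118.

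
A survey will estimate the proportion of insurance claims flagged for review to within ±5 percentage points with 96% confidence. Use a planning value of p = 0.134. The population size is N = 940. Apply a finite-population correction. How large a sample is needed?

For a proportion with margin E = 0.05 at 96% confidence, z = 2.054.
n = p̂(1−p̂)(z/E)² = 0.134 × 0.866 × (2.054/0.05)² = 195.83 — call this n₀.
Finite-population correction with N = 940: n = n₀ / (1 + (n₀−1)/N) = 195.83 / 1.207 = 162.25
Round up: n = 163.

163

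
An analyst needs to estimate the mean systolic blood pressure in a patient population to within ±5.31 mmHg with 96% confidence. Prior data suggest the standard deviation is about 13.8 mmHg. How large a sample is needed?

29

For a mean, the margin of error is E = z·σ/√n, so n = (zσ/E)².
At 96% confidence, z = 2.054.
n = (2.054 × 13.8 / 5.31)² = 28.50
Round up: n = 29.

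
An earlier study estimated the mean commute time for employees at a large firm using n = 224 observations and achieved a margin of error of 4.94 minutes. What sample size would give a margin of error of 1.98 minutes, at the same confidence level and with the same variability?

n = 1395

Margin of error scales as 1/√n, so n₂ = n₁·(E₁/E₂)².
n₂ = 224 × (4.94/1.98)² = 224 × 6.225 = 1394.40
Round up: n₂ = 1395.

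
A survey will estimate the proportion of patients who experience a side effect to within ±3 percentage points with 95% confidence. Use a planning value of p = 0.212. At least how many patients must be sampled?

For a proportion with margin E = 0.03 at 95% confidence, z = 1.960.
n = p̂(1−p̂)(z/E)² = 0.212 × 0.788 × (1.960/0.03)² = 713.07
Round up: n = 714.

714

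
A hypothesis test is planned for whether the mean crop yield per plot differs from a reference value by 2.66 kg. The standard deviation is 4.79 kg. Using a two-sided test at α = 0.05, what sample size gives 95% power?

For a one-sample z-test, n = ((z_{α/2} + z_β)·σ/δ)².
z_{α/2} = 1.960 (two-sided α = 0.05); z_β = 1.645 (power 95% → β = 0.05).
n = (3.605 × 4.79 / 2.66)² = 42.14
Round up: n = 43.

n = 43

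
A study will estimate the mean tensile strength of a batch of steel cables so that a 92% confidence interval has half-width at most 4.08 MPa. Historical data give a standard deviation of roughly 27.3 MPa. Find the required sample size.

For a mean, the margin of error is E = z·σ/√n, so n = (zσ/E)².
At 92% confidence, z = 1.751.
n = (1.751 × 27.3 / 4.08)² = 137.27
Round up: n = 138.

n = 138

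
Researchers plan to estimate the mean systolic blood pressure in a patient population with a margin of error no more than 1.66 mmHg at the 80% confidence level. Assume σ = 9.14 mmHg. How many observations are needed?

For a mean, the margin of error is E = z·σ/√n, so n = (zσ/E)².
At 80% confidence, z = 1.282.
n = (1.282 × 9.14 / 1.66)² = 49.83
Round up: n = 50.

n = 50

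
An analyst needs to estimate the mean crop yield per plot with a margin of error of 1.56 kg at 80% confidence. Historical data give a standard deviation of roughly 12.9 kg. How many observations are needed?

For a mean, the margin of error is E = z·σ/√n, so n = (zσ/E)².
At 80% confidence, z = 1.282.
n = (1.282 × 12.9 / 1.56)² = 112.38
Round up: n = 113.

113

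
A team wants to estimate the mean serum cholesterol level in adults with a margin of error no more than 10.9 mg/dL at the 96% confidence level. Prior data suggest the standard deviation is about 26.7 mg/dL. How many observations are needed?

For a mean, the margin of error is E = z·σ/√n, so n = (zσ/E)².
At 96% confidence, z = 2.054.
n = (2.054 × 26.7 / 10.9)² = 25.31
Round up: n = 26.

26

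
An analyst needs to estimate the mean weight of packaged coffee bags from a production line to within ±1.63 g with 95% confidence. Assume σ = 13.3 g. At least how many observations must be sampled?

For a mean, the margin of error is E = z·σ/√n, so n = (zσ/E)².
At 95% confidence, z = 1.960.
n = (1.960 × 13.3 / 1.63)² = 255.76
Round up: n = 256.

n = 256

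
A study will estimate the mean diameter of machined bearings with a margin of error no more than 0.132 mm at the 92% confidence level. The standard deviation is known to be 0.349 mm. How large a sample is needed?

For a mean, the margin of error is E = z·σ/√n, so n = (zσ/E)².
At 92% confidence, z = 1.751.
n = (1.751 × 0.349 / 0.132)² = 21.43
Round up: n = 22.

n = 22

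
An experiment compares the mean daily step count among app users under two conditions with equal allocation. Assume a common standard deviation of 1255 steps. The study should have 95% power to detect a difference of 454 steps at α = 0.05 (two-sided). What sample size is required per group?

For two equal groups, n per group = 2·((z_{α/2} + z_β)·σ/δ)².
z_{α/2} = 1.960; z_β = 1.645 (power 95%).
n = 2 × (3.605 × 1255 / 454)² = 2 × 99.31 = 198.62
Round up: n = 199 per group.

199 per group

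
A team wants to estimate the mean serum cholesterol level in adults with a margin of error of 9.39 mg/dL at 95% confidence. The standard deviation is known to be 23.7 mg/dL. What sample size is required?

For a mean, the margin of error is E = z·σ/√n, so n = (zσ/E)².
At 95% confidence, z = 1.960.
n = (1.960 × 23.7 / 9.39)² = 24.47
Round up: n = 25.

25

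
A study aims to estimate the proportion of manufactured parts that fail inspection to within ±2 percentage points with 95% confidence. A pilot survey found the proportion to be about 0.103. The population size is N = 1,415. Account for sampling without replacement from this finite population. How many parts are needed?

546

For a proportion with margin E = 0.02 at 95% confidence, z = 1.960.
n = p̂(1−p̂)(z/E)² = 0.103 × 0.897 × (1.960/0.02)² = 887.32 — call this n₀.
Finite-population correction with N = 1,415: n = n₀ / (1 + (n₀−1)/N) = 887.32 / 1.626 = 545.71
Round up: n = 546.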